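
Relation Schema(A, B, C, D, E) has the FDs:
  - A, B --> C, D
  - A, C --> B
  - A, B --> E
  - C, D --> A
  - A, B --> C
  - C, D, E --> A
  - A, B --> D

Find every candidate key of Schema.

{A, B}⁺ = {A, B, C, D, E} — all of the relation — so {A, B} is a candidate key.
{A, C}⁺ = {A, B, C, D, E} — all of the relation — so {A, C} is a candidate key.
{C, D}⁺ = {A, B, C, D, E} — all of the relation — so {C, D} is a candidate key.
No proper subset of any of these is a key, and no other minimal superkey exists.

{A, B}, {A, C}, {C, D}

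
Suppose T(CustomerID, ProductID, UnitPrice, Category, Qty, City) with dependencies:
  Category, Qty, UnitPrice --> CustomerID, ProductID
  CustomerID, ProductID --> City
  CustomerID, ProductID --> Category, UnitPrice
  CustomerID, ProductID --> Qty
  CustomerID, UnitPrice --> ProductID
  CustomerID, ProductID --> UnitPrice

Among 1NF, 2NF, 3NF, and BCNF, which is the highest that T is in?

Candidate keys: {Category, Qty, UnitPrice}, {CustomerID, ProductID}, {CustomerID, UnitPrice}. Prime attributes: {Category, CustomerID, ProductID, Qty, UnitPrice}.
The left-hand side of every FD is a superkey, so BCNF is satisfied.

BCNF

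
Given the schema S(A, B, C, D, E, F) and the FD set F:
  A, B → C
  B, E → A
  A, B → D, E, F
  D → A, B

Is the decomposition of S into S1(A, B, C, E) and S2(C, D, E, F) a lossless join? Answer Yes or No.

No

Common attributes: {C, E}; their closure is {C, E}.
Neither S1 nor S2 is contained in that closure, so the decomposition is lossy.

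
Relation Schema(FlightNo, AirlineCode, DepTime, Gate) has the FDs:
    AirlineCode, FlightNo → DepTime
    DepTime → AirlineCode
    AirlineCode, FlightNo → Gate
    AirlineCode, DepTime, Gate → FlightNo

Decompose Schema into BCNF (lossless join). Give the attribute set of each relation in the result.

Candidate keys of the original relation: {AirlineCode, FlightNo}, {DepTime, FlightNo}, {DepTime, Gate}.
Within {AirlineCode, DepTime, FlightNo, Gate}: {DepTime}⁺ ∩ {AirlineCode, DepTime, FlightNo, Gate} = {AirlineCode, DepTime}, not the whole set, so DepTime → AirlineCode violates BCNF; decompose into {AirlineCode, DepTime} and {DepTime, FlightNo, Gate}.
{AirlineCode, DepTime} is in BCNF.
{DepTime, FlightNo, Gate} is in BCNF.

{AirlineCode, DepTime}; {DepTime, FlightNo, Gate}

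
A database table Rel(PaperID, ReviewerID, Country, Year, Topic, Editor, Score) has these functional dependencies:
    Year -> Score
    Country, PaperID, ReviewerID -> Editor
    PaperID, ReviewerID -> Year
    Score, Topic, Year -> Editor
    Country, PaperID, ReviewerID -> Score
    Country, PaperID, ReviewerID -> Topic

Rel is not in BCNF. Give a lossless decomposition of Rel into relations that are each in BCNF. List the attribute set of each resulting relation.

{Country, PaperID, ReviewerID, Topic}; {Editor, PaperID, ReviewerID, Topic}; {PaperID, ReviewerID, Year}; {Score, Year}

Candidate key of the original relation: {Country, PaperID, ReviewerID}.
In {Country, Editor, PaperID, ReviewerID, Score, Topic, Year}, {Year} is not a superkey ({Year}⁺ restricted to this set is {Score, Year}), so split on Year -> Score into {Score, Year} and {Country, Editor, PaperID, ReviewerID, Topic, Year}.
{Score, Year} is in BCNF.
In {Country, Editor, PaperID, ReviewerID, Topic, Year}, {PaperID, ReviewerID} is not a superkey ({PaperID, ReviewerID}⁺ restricted to this set is {PaperID, ReviewerID, Year}), so split on PaperID, ReviewerID -> Year into {PaperID, ReviewerID, Year} and {Country, Editor, PaperID, ReviewerID, Topic}.
{PaperID, ReviewerID, Year} is in BCNF.
In {Country, Editor, PaperID, ReviewerID, Topic}, {PaperID, ReviewerID, Topic} is not a superkey ({PaperID, ReviewerID, Topic}⁺ restricted to this set is {Editor, PaperID, ReviewerID, Topic}), so split on PaperID, ReviewerID, Topic -> Editor into {Editor, PaperID, ReviewerID, Topic} and {Country, PaperID, ReviewerID, Topic}.
{Editor, PaperID, ReviewerID, Topic} is in BCNF.
{Country, PaperID, ReviewerID, Topic} is in BCNF.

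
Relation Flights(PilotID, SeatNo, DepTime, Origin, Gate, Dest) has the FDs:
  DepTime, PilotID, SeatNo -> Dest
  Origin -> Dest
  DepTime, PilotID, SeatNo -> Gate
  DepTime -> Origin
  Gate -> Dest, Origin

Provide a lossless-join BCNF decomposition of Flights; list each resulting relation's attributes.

{DepTime, Gate, PilotID, SeatNo}; {DepTime, Origin}; {Dest, Origin}

Candidate key of the original relation: {DepTime, PilotID, SeatNo}.
{DepTime, Dest, Gate, Origin, PilotID, SeatNo}: {Origin} determines {Dest, Origin} here but is not a superkey — split on Origin -> Dest, giving {Dest, Origin} and {DepTime, Gate, Origin, PilotID, SeatNo}.
{Dest, Origin} has no BCNF violation.
{DepTime, Gate, Origin, PilotID, SeatNo}: {DepTime} determines {DepTime, Origin} here but is not a superkey — split on DepTime -> Origin, giving {DepTime, Origin} and {DepTime, Gate, PilotID, SeatNo}.
{DepTime, Origin} has no BCNF violation.
{DepTime, Gate, PilotID, SeatNo} has no BCNF violation.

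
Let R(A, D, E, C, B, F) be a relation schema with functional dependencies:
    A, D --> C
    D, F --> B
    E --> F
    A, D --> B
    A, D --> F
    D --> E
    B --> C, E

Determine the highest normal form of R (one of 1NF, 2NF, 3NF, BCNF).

Candidate key: {A, D}. Prime attributes: {A, D}.
D, F --> B: {D, F}⁺ = {B, C, D, E, F}, which is not all of the attributes, so the left side is not a superkey — BCNF is violated.
D, F --> B has non-prime {B} on the right and a non-superkey on the left, so 3NF fails.
The proper key subset {D} of {A, D} determines non-prime {B, C, E, F}, so the relation is not even in 2NF.

1NF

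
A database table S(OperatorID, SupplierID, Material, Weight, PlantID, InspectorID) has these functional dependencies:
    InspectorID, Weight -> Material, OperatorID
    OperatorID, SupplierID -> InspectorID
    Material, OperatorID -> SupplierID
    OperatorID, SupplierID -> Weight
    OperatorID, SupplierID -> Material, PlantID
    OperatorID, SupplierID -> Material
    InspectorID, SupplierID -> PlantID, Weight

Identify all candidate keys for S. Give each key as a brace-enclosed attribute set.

{InspectorID, SupplierID}⁺ = {InspectorID, Material, OperatorID, PlantID, SupplierID, Weight}, which is every attribute, so {InspectorID, SupplierID} is a candidate key.
{InspectorID, Weight}⁺ = {InspectorID, Material, OperatorID, PlantID, SupplierID, Weight}, which is every attribute, so {InspectorID, Weight} is a candidate key.
{Material, OperatorID}⁺ = {InspectorID, Material, OperatorID, PlantID, SupplierID, Weight}, which is every attribute, so {Material, OperatorID} is a candidate key.
{OperatorID, SupplierID}⁺ = {InspectorID, Material, OperatorID, PlantID, SupplierID, Weight}, which is every attribute, so {OperatorID, SupplierID} is a candidate key.
No proper subset of any of these is a key, and no other minimal superkey exists.

{InspectorID, SupplierID}, {InspectorID, Weight}, {Material, OperatorID}, {OperatorID, SupplierID}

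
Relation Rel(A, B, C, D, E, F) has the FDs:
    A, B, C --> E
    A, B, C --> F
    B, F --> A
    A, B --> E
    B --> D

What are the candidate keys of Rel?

{A, B, C}, {B, C, F}

No FD produces {B, C}, so they must be in every candidate key.
Closure of {A, B, C} is {A, B, C, D, E, F}, the whole schema; {A, B, C} is a candidate key.
Closure of {B, C, F} is {A, B, C, D, E, F}, the whole schema; {B, C, F} is a candidate key.
Any other superkey properly contains one of these, so there are no further candidate keys.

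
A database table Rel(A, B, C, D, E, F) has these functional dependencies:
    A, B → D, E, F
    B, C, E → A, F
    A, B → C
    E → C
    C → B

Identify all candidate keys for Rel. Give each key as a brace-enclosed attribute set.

Closure of {E} is {A, B, C, D, E, F}, the whole schema; {E} is a candidate key.
Closure of {A, B} is {A, B, C, D, E, F}, the whole schema; {A, B} is a candidate key.
Closure of {A, C} is {A, B, C, D, E, F}, the whole schema; {A, C} is a candidate key.
Any other superkey properly contains one of these, so there are no further candidate keys.

{A, B}, {A, C}, {E}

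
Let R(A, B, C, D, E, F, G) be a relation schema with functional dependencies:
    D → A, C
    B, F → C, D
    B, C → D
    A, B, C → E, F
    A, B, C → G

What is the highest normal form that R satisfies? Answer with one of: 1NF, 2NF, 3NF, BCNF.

1NF

Candidate keys: {B, C}, {B, D}, {B, F}. Prime attributes: {B, C, D, F}.
D → A, C: {D}⁺ = {A, C, D}, which is not all of the attributes, so the left side is not a superkey — BCNF is violated.
Because {A} is non-prime and the left side of D → A, C is not a superkey, the relation is not in 3NF.
{D} is a proper subset of the key {B, D}, and {D}⁺ contains the non-prime attribute {A} — a partial dependency, so 2NF is violated.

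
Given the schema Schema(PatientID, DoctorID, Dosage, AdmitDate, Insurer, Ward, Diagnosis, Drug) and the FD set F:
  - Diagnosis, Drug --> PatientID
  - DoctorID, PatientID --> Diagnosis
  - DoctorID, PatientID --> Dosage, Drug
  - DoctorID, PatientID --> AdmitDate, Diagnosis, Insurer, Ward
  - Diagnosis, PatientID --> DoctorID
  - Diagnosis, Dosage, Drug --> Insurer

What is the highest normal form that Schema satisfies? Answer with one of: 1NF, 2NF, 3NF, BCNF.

Candidate keys: {Diagnosis, Drug}, {Diagnosis, PatientID}, {DoctorID, PatientID}. Prime attributes: {Diagnosis, DoctorID, Drug, PatientID}.
Each dependency's left side is a superkey — BCNF holds.

BCNF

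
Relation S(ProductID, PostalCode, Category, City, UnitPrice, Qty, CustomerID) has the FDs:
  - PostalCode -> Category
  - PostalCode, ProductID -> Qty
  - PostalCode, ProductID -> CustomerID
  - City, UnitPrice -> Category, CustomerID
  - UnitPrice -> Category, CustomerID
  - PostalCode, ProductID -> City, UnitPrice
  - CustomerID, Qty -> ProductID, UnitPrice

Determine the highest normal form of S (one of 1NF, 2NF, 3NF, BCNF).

1NF

Candidate keys: {CustomerID, PostalCode, Qty}, {PostalCode, ProductID}, {PostalCode, Qty, UnitPrice}. Prime attributes: {CustomerID, PostalCode, ProductID, Qty, UnitPrice}.
For PostalCode -> Category we have {PostalCode}⁺ = {Category, PostalCode}; {PostalCode} is not a superkey, so BCNF fails.
PostalCode -> Category determines the non-prime attribute {Category} from a non-superkey — 3NF is violated.
{PostalCode} is a proper subset of the key {PostalCode, ProductID}, and {PostalCode}⁺ contains the non-prime attribute {Category} — a partial dependency, so 2NF is violated.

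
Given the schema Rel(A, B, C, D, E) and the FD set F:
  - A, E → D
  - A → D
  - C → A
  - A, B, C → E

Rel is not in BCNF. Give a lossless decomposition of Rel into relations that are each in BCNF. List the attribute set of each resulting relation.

Candidate key of the original relation: {B, C}.
{A, B, C, D, E}: {A, E} determines {A, D, E} here but is not a superkey — split on A, E → D, giving {A, D, E} and {A, B, C, E}.
{A, D, E}: {A} determines {A, D} here but is not a superkey — split on A → D, giving {A, D} and {A, E}.
{A, D} is in BCNF.
{A, E} is in BCNF.
{A, B, C, E}: {C} determines {A, C} here but is not a superkey — split on C → A, giving {A, C} and {B, C, E}.
{A, C} is in BCNF.
{B, C, E} is in BCNF.

{A, C}; {A, D}; {A, E}; {B, C, E}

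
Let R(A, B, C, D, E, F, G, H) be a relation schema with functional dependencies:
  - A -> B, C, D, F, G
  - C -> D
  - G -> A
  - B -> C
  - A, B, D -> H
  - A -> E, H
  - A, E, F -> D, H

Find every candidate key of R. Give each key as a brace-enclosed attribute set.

{A}, {G}

{A}⁺ = {A, B, C, D, E, F, G, H}, which is every attribute, so {A} is a candidate key.
{G}⁺ = {A, B, C, D, E, F, G, H}, which is every attribute, so {G} is a candidate key.
Any other superkey properly contains one of these, so there are no further candidate keys.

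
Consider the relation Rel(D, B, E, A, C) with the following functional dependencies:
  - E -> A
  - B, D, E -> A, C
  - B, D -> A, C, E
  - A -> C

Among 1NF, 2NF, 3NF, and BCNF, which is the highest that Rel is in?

Candidate key: {B, D}. Prime attributes: {B, D}.
E -> A: {E}⁺ = {A, C, E}, which is not all of the attributes, so the left side is not a superkey — BCNF is violated.
E -> A has non-prime {A} on the right and a non-superkey on the left, so 3NF fails.
No non-prime attribute depends on a proper subset of any candidate key, so 2NF holds.

2NF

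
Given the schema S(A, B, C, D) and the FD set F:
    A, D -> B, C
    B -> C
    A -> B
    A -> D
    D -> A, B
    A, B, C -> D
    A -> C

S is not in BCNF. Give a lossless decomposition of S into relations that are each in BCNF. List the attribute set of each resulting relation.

{A, B, D}; {B, C}

Candidate keys of the original relation: {A}, {D}.
Within {A, B, C, D}: {B}⁺ ∩ {A, B, C, D} = {B, C}, not the whole set, so B -> C violates BCNF; decompose into {B, C} and {A, B, D}.
{B, C}: every determinant is a superkey — BCNF.
{A, B, D}: every determinant is a superkey — BCNF.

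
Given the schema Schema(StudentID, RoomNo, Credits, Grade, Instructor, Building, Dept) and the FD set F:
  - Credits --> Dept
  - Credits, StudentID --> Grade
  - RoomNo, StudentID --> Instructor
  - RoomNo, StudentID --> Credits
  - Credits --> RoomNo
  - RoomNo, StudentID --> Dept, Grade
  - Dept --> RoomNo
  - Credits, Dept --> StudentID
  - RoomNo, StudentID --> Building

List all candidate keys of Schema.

{Credits}⁺ = {Building, Credits, Dept, Grade, Instructor, RoomNo, StudentID} — all of the relation — so {Credits} is a candidate key.
{Dept, StudentID}⁺ = {Building, Credits, Dept, Grade, Instructor, RoomNo, StudentID} — all of the relation — so {Dept, StudentID} is a candidate key.
{RoomNo, StudentID}⁺ = {Building, Credits, Dept, Grade, Instructor, RoomNo, StudentID} — all of the relation — so {RoomNo, StudentID} is a candidate key.
Any other superkey properly contains one of these, so there are no further candidate keys.

{Credits}, {Dept, StudentID}, {RoomNo, StudentID}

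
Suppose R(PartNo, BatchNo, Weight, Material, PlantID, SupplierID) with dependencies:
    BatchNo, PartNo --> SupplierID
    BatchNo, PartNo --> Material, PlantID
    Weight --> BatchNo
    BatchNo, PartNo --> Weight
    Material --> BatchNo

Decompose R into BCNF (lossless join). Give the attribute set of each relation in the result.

Candidate keys of the original relation: {BatchNo, PartNo}, {Material, PartNo}, {PartNo, Weight}.
In {BatchNo, Material, PartNo, PlantID, SupplierID, Weight}, {Weight} is not a superkey ({Weight}⁺ restricted to this set is {BatchNo, Weight}), so split on Weight --> BatchNo into {BatchNo, Weight} and {Material, PartNo, PlantID, SupplierID, Weight}.
{BatchNo, Weight} is in BCNF.
{Material, PartNo, PlantID, SupplierID, Weight} is in BCNF.

{BatchNo, Weight}; {Material, PartNo, PlantID, SupplierID, Weight}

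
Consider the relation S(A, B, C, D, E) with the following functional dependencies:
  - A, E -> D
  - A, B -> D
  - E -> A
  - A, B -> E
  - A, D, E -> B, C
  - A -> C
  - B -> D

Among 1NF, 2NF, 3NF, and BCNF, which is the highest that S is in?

1NF

Candidate keys: {A, B}, {E}. Prime attributes: {A, B, E}.
A -> C: {A}⁺ = {A, C}, which is not all of the attributes, so the left side is not a superkey — BCNF is violated.
A -> C determines the non-prime attribute {C} from a non-superkey — 3NF is violated.
Since {A} ⊂ {A, B} and {A}⁺ ⊇ {C} with {C} non-prime, there is a partial dependency; 2NF fails.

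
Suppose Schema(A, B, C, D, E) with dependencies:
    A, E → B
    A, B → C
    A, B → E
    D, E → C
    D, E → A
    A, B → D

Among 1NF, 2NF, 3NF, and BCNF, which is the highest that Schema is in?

BCNF

Candidate keys: {A, B}, {A, E}, {D, E}. Prime attributes: {A, B, D, E}.
Each dependency's left side is a superkey — BCNF holds.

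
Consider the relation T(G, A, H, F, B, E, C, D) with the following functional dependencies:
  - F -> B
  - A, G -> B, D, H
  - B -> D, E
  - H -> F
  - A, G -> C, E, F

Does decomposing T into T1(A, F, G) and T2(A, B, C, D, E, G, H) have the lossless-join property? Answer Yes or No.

Yes

T1 ∩ T2 = {A, G}; its closure under F is {A, B, C, D, E, F, G, H}.
Since T1 ⊆ {A, B, C, D, E, F, G, H}, the intersection is a superkey of T1; the decomposition is lossless.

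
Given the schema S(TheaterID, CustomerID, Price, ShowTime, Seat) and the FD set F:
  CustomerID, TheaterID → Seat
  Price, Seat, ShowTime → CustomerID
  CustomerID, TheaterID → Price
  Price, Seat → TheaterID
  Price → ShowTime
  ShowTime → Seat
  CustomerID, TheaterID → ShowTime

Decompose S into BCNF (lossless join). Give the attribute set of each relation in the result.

{CustomerID, Price, ShowTime, TheaterID}; {Seat, ShowTime}

Candidate keys of the original relation: {CustomerID, TheaterID}, {Price}.
In {CustomerID, Price, Seat, ShowTime, TheaterID}, {ShowTime} is not a superkey ({ShowTime}⁺ restricted to this set is {Seat, ShowTime}), so split on ShowTime → Seat into {Seat, ShowTime} and {CustomerID, Price, ShowTime, TheaterID}.
{Seat, ShowTime}: every determinant is a superkey — BCNF.
{CustomerID, Price, ShowTime, TheaterID}: every determinant is a superkey — BCNF.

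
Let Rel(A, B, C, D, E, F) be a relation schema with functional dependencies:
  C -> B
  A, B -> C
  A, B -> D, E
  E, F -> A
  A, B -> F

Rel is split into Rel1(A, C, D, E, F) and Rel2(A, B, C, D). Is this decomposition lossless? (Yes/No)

The shared attributes are {A, C, D} and {A, C, D}⁺ = {A, B, C, D, E, F}.
This includes all of Rel1, so the common attributes are a superkey of Rel1 — the join is lossless.

Yes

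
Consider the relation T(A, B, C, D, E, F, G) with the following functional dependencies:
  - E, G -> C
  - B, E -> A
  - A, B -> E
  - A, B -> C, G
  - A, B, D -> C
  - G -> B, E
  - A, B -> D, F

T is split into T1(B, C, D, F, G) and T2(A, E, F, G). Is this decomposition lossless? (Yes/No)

Yes

T1 ∩ T2 = {F, G}; its closure under F is {A, B, C, D, E, F, G}.
T1 is contained in that closure, so T1 ∩ T2 -> T1 holds and the join is lossless.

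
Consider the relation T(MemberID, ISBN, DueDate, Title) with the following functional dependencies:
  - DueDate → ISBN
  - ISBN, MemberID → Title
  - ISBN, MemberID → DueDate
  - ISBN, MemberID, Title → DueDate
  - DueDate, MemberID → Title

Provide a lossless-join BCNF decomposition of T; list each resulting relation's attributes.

Candidate keys of the original relation: {DueDate, MemberID}, {ISBN, MemberID}.
In {DueDate, ISBN, MemberID, Title}, {DueDate} is not a superkey ({DueDate}⁺ restricted to this set is {DueDate, ISBN}), so split on DueDate → ISBN into {DueDate, ISBN} and {DueDate, MemberID, Title}.
{DueDate, ISBN} is in BCNF.
{DueDate, MemberID, Title} is in BCNF.

{DueDate, ISBN}; {DueDate, MemberID, Title}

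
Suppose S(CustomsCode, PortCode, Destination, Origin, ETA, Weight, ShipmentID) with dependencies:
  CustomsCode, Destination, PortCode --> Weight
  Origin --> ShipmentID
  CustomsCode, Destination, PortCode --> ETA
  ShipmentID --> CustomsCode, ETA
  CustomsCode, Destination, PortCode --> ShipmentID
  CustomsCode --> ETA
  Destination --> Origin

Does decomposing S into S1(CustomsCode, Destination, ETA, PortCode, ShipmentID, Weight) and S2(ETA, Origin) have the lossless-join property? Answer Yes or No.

No

S1 ∩ S2 = {ETA}; its closure under F is {ETA}.
The closure covers neither S1 nor S2 entirely; the join is not lossless.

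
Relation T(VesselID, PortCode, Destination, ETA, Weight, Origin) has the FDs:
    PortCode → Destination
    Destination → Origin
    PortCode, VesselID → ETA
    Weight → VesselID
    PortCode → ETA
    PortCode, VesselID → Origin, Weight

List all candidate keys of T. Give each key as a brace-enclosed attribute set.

{PortCode, VesselID}, {PortCode, Weight}

Attributes never on any right-hand side: {PortCode} — every candidate key must contain it.
{PortCode, VesselID} is a candidate key since {PortCode, VesselID}⁺ = {Destination, ETA, Origin, PortCode, VesselID, Weight} covers every attribute.
{PortCode, Weight} is a candidate key since {PortCode, Weight}⁺ = {Destination, ETA, Origin, PortCode, VesselID, Weight} covers every attribute.
Any other superkey properly contains one of these, so there are no further candidate keys.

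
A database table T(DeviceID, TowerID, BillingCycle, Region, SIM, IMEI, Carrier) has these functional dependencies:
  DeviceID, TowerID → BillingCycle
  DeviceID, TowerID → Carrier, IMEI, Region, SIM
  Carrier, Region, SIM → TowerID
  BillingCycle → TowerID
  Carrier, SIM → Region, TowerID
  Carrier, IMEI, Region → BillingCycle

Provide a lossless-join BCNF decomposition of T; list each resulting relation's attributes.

{BillingCycle, Carrier, IMEI, SIM}; {Carrier, DeviceID, IMEI, SIM}; {Carrier, Region, SIM, TowerID}

Candidate keys of the original relation: {BillingCycle, DeviceID}, {Carrier, DeviceID, IMEI, Region}, {Carrier, DeviceID, SIM}, {DeviceID, TowerID}.
{BillingCycle, Carrier, DeviceID, IMEI, Region, SIM, TowerID}: {Carrier, Region, SIM} determines {Carrier, Region, SIM, TowerID} here but is not a superkey — split on Carrier, Region, SIM → TowerID, giving {Carrier, Region, SIM, TowerID} and {BillingCycle, Carrier, DeviceID, IMEI, Region, SIM}.
{Carrier, Region, SIM, TowerID} has no BCNF violation.
{BillingCycle, Carrier, DeviceID, IMEI, Region, SIM}: {Carrier, SIM} determines {Carrier, Region, SIM} here but is not a superkey — split on Carrier, SIM → Region, giving {Carrier, Region, SIM} and {BillingCycle, Carrier, DeviceID, IMEI, SIM}.
{Carrier, Region, SIM} has no BCNF violation.
{BillingCycle, Carrier, DeviceID, IMEI, SIM}: {Carrier, IMEI, SIM} determines {BillingCycle, Carrier, IMEI, SIM} here but is not a superkey — split on Carrier, IMEI, SIM → BillingCycle, giving {BillingCycle, Carrier, IMEI, SIM} and {Carrier, DeviceID, IMEI, SIM}.
{BillingCycle, Carrier, IMEI, SIM} has no BCNF violation.
{Carrier, DeviceID, IMEI, SIM} has no BCNF violation.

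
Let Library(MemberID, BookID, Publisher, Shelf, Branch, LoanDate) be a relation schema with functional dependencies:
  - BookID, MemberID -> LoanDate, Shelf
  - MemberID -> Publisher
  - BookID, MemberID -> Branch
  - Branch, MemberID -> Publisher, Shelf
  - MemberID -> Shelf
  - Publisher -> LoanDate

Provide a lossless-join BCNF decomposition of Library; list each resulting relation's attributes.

Candidate key of the original relation: {BookID, MemberID}.
In {BookID, Branch, LoanDate, MemberID, Publisher, Shelf}, {MemberID} is not a superkey ({MemberID}⁺ restricted to this set is {LoanDate, MemberID, Publisher, Shelf}), so split on MemberID -> LoanDate, Publisher, Shelf into {LoanDate, MemberID, Publisher, Shelf} and {BookID, Branch, MemberID}.
In {LoanDate, MemberID, Publisher, Shelf}, {Publisher} is not a superkey ({Publisher}⁺ restricted to this set is {LoanDate, Publisher}), so split on Publisher -> LoanDate into {LoanDate, Publisher} and {MemberID, Publisher, Shelf}.
{LoanDate, Publisher}: every determinant is a superkey — BCNF.
{MemberID, Publisher, Shelf}: every determinant is a superkey — BCNF.
{BookID, Branch, MemberID}: every determinant is a superkey — BCNF.

{BookID, Branch, MemberID}; {LoanDate, Publisher}; {MemberID, Publisher, Shelf}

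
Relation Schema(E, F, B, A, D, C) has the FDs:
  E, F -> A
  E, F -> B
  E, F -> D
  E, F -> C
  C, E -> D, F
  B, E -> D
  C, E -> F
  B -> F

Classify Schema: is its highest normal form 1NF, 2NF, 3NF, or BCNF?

3NF

Candidate keys: {B, E}, {C, E}, {E, F}. Prime attributes: {B, C, E, F}.
For B -> F we have {B}⁺ = {B, F}; {B} is not a superkey, so BCNF fails.
Its right-hand attributes {F} are all prime, as are those of every other non-superkey FD — the relation is in 3NF.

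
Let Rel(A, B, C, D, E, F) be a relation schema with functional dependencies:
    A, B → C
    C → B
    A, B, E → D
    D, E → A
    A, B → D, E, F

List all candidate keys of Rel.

{A, B}⁺ = {A, B, C, D, E, F}, which is every attribute, so {A, B} is a candidate key.
{A, C}⁺ = {A, B, C, D, E, F}, which is every attribute, so {A, C} is a candidate key.
{B, D, E}⁺ = {A, B, C, D, E, F}, which is every attribute, so {B, D, E} is a candidate key.
{C, D, E}⁺ = {A, B, C, D, E, F}, which is every attribute, so {C, D, E} is a candidate key.
Any other superkey properly contains one of these, so there are no further candidate keys.

{A, B}, {A, C}, {B, D, E}, {C, D, E}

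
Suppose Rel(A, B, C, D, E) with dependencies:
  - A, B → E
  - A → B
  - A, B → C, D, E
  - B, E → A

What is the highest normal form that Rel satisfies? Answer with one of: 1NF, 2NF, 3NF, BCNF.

BCNF

Candidate keys: {A}, {B, E}. Prime attributes: {A, B, E}.
Each dependency's left side is a superkey — BCNF holds.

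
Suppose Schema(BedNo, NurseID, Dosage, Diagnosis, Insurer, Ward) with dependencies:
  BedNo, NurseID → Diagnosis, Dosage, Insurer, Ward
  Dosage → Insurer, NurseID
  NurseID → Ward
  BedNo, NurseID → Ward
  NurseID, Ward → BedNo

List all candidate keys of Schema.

{Dosage}, {NurseID}

{Dosage}⁺ = {BedNo, Diagnosis, Dosage, Insurer, NurseID, Ward} — all of the relation — so {Dosage} is a candidate key.
{NurseID}⁺ = {BedNo, Diagnosis, Dosage, Insurer, NurseID, Ward} — all of the relation — so {NurseID} is a candidate key.
These are minimal and exhaustive — every other superkey contains one of them.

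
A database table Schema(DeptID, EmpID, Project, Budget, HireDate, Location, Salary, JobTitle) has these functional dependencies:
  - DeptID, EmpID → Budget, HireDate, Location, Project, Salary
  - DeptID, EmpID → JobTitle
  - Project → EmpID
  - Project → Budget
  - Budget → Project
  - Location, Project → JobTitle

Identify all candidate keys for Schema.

{DeptID} never appears on the right of any FD, so every key must include it.
{Budget, DeptID} is a candidate key since {Budget, DeptID}⁺ = {Budget, DeptID, EmpID, HireDate, JobTitle, Location, Project, Salary} covers every attribute.
{DeptID, EmpID} is a candidate key since {DeptID, EmpID}⁺ = {Budget, DeptID, EmpID, HireDate, JobTitle, Location, Project, Salary} covers every attribute.
{DeptID, Project} is a candidate key since {DeptID, Project}⁺ = {Budget, DeptID, EmpID, HireDate, JobTitle, Location, Project, Salary} covers every attribute.
Any other superkey properly contains one of these, so there are no further candidate keys.

{Budget, DeptID}, {DeptID, EmpID}, {DeptID, Project}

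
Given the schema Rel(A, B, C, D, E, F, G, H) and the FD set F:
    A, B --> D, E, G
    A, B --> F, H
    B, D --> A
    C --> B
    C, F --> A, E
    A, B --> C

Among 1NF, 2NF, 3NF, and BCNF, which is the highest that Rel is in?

3NF

Candidate keys: {A, B}, {A, C}, {B, D}, {C, D}, {C, F}. Prime attributes: {A, B, C, D, F}.
C --> B: {C}⁺ = {B, C}, which is not all of the attributes, so the left side is not a superkey — BCNF is violated.
Its right-hand attributes {B} are all prime, as are those of every other non-superkey FD — the relation is in 3NF.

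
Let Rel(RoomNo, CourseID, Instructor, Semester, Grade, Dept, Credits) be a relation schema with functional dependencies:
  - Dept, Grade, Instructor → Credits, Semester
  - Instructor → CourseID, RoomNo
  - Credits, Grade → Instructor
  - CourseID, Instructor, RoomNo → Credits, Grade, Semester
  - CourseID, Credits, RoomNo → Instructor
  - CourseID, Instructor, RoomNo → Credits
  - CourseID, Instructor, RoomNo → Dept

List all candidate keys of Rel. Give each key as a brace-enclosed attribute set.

{CourseID, Credits, RoomNo}, {Credits, Grade}, {Instructor}

{Instructor}⁺ = {CourseID, Credits, Dept, Grade, Instructor, RoomNo, Semester}, which is every attribute, so {Instructor} is a candidate key.
{Credits, Grade}⁺ = {CourseID, Credits, Dept, Grade, Instructor, RoomNo, Semester}, which is every attribute, so {Credits, Grade} is a candidate key.
{CourseID, Credits, RoomNo}⁺ = {CourseID, Credits, Dept, Grade, Instructor, RoomNo, Semester}, which is every attribute, so {CourseID, Credits, RoomNo} is a candidate key.
These are minimal and exhaustive — every other superkey contains one of them.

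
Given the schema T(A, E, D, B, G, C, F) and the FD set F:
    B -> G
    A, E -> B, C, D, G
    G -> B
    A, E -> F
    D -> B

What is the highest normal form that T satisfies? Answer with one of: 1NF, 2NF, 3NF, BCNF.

Candidate key: {A, E}. Prime attributes: {A, E}.
For B -> G we have {B}⁺ = {B, G}; {B} is not a superkey, so BCNF fails.
Because {G} is non-prime and the left side of B -> G is not a superkey, the relation is not in 3NF.
No proper subset of a key has a non-prime attribute in its closure, so there is no partial dependency; 2NF holds.

2NF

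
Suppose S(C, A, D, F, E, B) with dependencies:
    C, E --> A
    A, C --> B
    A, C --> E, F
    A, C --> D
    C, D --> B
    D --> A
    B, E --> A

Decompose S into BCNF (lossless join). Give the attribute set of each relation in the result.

Candidate keys of the original relation: {A, C}, {C, D}, {C, E}.
In {A, B, C, D, E, F}, {D} is not a superkey ({D}⁺ restricted to this set is {A, D}), so split on D --> A into {A, D} and {B, C, D, E, F}.
{A, D} has no BCNF violation.
{B, C, D, E, F} has no BCNF violation.

{A, D}; {B, C, D, E, F}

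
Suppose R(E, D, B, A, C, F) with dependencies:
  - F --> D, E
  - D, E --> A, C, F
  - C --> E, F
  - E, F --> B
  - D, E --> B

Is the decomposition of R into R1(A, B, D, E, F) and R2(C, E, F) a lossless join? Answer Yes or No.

Yes

Common attributes: {E, F}; their closure is {A, B, C, D, E, F}.
R1 is contained in that closure, so R1 ∩ R2 --> R1 holds and the join is lossless.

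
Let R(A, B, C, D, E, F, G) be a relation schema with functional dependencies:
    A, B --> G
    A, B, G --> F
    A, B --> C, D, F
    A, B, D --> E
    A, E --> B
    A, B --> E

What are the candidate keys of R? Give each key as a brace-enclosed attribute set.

{A, B}, {A, E}

Attributes never on any right-hand side: {A} — every candidate key must contain it.
{A, B}⁺ = {A, B, C, D, E, F, G}, which is every attribute, so {A, B} is a candidate key.
{A, E}⁺ = {A, B, C, D, E, F, G}, which is every attribute, so {A, E} is a candidate key.
These are minimal and exhaustive — every other superkey contains one of them.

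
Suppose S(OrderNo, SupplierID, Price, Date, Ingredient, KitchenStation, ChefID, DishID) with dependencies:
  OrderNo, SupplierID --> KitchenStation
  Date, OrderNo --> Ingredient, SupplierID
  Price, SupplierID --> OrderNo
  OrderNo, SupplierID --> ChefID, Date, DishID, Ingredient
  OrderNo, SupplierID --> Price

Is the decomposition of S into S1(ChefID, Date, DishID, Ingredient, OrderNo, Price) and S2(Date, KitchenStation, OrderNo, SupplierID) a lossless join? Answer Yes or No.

The shared attributes are {Date, OrderNo} and {Date, OrderNo}⁺ = {ChefID, Date, DishID, Ingredient, KitchenStation, OrderNo, Price, SupplierID}.
This includes all of S1, so the common attributes are a superkey of S1 — the join is lossless.

Yes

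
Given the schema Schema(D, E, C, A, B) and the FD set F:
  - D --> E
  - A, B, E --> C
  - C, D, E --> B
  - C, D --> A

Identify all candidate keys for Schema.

{A, B, D}, {C, D}

Attributes never on any right-hand side: {D} — every candidate key must contain it.
Closure of {C, D} is {A, B, C, D, E}, the whole schema; {C, D} is a candidate key.
Closure of {A, B, D} is {A, B, C, D, E}, the whole schema; {A, B, D} is a candidate key.
No proper subset of any of these is a key, and no other minimal superkey exists.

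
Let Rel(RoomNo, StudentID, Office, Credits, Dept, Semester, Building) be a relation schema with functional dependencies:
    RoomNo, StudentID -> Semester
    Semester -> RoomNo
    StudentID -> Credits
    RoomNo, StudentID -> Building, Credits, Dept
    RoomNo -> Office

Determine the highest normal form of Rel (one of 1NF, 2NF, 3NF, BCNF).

Candidate keys: {RoomNo, StudentID}, {Semester, StudentID}. Prime attributes: {RoomNo, Semester, StudentID}.
Semester -> RoomNo breaks BCNF: {Semester}⁺ = {Office, RoomNo, Semester}, so {Semester} is not a superkey.
Because {Credits} is non-prime and the left side of StudentID -> Credits is not a superkey, the relation is not in 3NF.
{RoomNo} is a proper subset of the key {RoomNo, StudentID}, and {RoomNo}⁺ contains the non-prime attribute {Office} — a partial dependency, so 2NF is violated.

1NF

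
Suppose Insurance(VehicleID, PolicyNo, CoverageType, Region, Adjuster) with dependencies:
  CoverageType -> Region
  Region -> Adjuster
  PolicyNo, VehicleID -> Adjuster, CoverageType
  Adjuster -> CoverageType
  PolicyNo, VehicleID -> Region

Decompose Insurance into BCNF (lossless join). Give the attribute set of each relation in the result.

Candidate key of the original relation: {PolicyNo, VehicleID}.
In {Adjuster, CoverageType, PolicyNo, Region, VehicleID}, {CoverageType} is not a superkey ({CoverageType}⁺ restricted to this set is {Adjuster, CoverageType, Region}), so split on CoverageType -> Adjuster, Region into {Adjuster, CoverageType, Region} and {CoverageType, PolicyNo, VehicleID}.
{Adjuster, CoverageType, Region} is in BCNF.
{CoverageType, PolicyNo, VehicleID} is in BCNF.

{Adjuster, CoverageType, Region}; {CoverageType, PolicyNo, VehicleID}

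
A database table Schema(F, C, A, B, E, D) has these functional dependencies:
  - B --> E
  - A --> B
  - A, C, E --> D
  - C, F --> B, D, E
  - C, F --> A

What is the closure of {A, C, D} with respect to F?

{A, B, C, D, E}

Start with {A, C, D}.
A --> B applies; add {B} → now {A, B, C, D}.
B --> E applies; add {E} → now {A, B, C, D, E}.
No further FD applies.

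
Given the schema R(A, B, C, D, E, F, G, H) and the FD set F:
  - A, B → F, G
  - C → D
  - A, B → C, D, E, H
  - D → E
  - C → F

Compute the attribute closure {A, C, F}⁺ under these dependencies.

Start with {A, C, F}.
C → D applies; add {D} → now {A, C, D, F}.
D → E applies; add {E} → now {A, C, D, E, F}.
No further FD applies.

{A, C, D, E, F}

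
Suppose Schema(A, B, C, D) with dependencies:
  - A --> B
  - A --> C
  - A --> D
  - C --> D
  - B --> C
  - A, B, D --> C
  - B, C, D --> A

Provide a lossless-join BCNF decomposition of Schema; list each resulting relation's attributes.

{A, B, C}; {C, D}

Candidate keys of the original relation: {A}, {B}.
Within {A, B, C, D}: {C}⁺ ∩ {A, B, C, D} = {C, D}, not the whole set, so C --> D violates BCNF; decompose into {C, D} and {A, B, C}.
{C, D} is in BCNF.
{A, B, C} is in BCNF.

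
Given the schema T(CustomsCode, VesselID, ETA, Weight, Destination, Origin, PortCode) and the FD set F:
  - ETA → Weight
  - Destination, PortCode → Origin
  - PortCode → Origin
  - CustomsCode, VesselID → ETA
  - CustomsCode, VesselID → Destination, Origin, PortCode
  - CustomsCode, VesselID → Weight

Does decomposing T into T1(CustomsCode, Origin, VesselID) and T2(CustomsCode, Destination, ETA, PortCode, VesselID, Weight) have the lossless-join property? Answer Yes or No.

Yes

T1 ∩ T2 = {CustomsCode, VesselID}; its closure under F is {CustomsCode, Destination, ETA, Origin, PortCode, VesselID, Weight}.
T1 is contained in that closure, so T1 ∩ T2 → T1 holds and the join is lossless.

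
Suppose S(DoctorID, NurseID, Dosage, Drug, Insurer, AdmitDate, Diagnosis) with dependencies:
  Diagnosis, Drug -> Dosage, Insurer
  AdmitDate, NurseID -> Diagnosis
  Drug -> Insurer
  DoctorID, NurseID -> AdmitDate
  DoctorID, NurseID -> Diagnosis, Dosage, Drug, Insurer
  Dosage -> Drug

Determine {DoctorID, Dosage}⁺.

Start with {DoctorID, Dosage}.
Dosage -> Drug applies; add {Drug} → now {DoctorID, Dosage, Drug}.
Drug -> Insurer applies; add {Insurer} → now {DoctorID, Dosage, Drug, Insurer}.
No further FD applies.

{DoctorID, Dosage, Drug, Insurer}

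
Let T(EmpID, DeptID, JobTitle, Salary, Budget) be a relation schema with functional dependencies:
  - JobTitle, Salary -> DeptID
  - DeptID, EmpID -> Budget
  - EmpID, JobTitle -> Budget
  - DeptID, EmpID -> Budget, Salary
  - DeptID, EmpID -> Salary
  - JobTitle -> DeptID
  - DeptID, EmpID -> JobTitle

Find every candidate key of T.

{EmpID} never appears on the right of any FD, so every key must include it.
{DeptID, EmpID}⁺ = {Budget, DeptID, EmpID, JobTitle, Salary} — all of the relation — so {DeptID, EmpID} is a candidate key.
{EmpID, JobTitle}⁺ = {Budget, DeptID, EmpID, JobTitle, Salary} — all of the relation — so {EmpID, JobTitle} is a candidate key.
No proper subset of any of these is a key, and no other minimal superkey exists.

{DeptID, EmpID}, {EmpID, JobTitle}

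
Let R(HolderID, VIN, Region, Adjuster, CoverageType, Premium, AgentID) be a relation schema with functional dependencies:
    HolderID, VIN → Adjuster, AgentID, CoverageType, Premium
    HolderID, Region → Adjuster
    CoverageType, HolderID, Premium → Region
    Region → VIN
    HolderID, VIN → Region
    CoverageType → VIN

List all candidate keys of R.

{HolderID} never appears on the right of any FD, so every key must include it.
{CoverageType, HolderID} is a candidate key since {CoverageType, HolderID}⁺ = {Adjuster, AgentID, CoverageType, HolderID, Premium, Region, VIN} covers every attribute.
{HolderID, Region} is a candidate key since {HolderID, Region}⁺ = {Adjuster, AgentID, CoverageType, HolderID, Premium, Region, VIN} covers every attribute.
{HolderID, VIN} is a candidate key since {HolderID, VIN}⁺ = {Adjuster, AgentID, CoverageType, HolderID, Premium, Region, VIN} covers every attribute.
These are minimal and exhaustive — every other superkey contains one of them.

{CoverageType, HolderID}, {HolderID, Region}, {HolderID, VIN}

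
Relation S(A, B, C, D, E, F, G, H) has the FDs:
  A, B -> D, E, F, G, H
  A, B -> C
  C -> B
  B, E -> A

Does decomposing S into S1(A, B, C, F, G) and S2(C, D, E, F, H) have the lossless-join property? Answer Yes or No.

No

S1 ∩ S2 = {C, F}; its closure under F is {B, C, F}.
Neither S1 nor S2 is contained in that closure, so the decomposition is lossy.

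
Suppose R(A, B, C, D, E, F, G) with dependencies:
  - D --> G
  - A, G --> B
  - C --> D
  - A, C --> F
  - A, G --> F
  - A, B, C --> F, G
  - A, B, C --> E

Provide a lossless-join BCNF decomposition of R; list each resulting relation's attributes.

Candidate key of the original relation: {A, C}.
In {A, B, C, D, E, F, G}, {D} is not a superkey ({D}⁺ restricted to this set is {D, G}), so split on D --> G into {D, G} and {A, B, C, D, E, F}.
{D, G} has no BCNF violation.
In {A, B, C, D, E, F}, {C} is not a superkey ({C}⁺ restricted to this set is {C, D}), so split on C --> D into {C, D} and {A, B, C, E, F}.
{C, D} has no BCNF violation.
{A, B, C, E, F} has no BCNF violation.

{A, B, C, E, F}; {C, D}; {D, G}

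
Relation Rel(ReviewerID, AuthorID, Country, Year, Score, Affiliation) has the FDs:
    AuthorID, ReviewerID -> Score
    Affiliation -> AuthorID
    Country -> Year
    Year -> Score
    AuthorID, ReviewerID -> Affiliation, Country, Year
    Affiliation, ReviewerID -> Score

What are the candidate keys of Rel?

{Affiliation, ReviewerID}, {AuthorID, ReviewerID}

Attributes never on any right-hand side: {ReviewerID} — every candidate key must contain it.
{Affiliation, ReviewerID} is a candidate key since {Affiliation, ReviewerID}⁺ = {Affiliation, AuthorID, Country, ReviewerID, Score, Year} covers every attribute.
{AuthorID, ReviewerID} is a candidate key since {AuthorID, ReviewerID}⁺ = {Affiliation, AuthorID, Country, ReviewerID, Score, Year} covers every attribute.
These are minimal and exhaustive — every other superkey contains one of them.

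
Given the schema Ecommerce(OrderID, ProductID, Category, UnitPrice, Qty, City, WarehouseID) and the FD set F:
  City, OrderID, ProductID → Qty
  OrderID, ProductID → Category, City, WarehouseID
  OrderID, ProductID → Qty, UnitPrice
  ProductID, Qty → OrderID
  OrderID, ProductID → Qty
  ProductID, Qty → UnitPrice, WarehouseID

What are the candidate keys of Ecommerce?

Attributes never on any right-hand side: {ProductID} — every candidate key must contain it.
Closure of {OrderID, ProductID} is {Category, City, OrderID, ProductID, Qty, UnitPrice, WarehouseID}, the whole schema; {OrderID, ProductID} is a candidate key.
Closure of {ProductID, Qty} is {Category, City, OrderID, ProductID, Qty, UnitPrice, WarehouseID}, the whole schema; {ProductID, Qty} is a candidate key.
No proper subset of any of these is a key, and no other minimal superkey exists.

{OrderID, ProductID}, {ProductID, Qty}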